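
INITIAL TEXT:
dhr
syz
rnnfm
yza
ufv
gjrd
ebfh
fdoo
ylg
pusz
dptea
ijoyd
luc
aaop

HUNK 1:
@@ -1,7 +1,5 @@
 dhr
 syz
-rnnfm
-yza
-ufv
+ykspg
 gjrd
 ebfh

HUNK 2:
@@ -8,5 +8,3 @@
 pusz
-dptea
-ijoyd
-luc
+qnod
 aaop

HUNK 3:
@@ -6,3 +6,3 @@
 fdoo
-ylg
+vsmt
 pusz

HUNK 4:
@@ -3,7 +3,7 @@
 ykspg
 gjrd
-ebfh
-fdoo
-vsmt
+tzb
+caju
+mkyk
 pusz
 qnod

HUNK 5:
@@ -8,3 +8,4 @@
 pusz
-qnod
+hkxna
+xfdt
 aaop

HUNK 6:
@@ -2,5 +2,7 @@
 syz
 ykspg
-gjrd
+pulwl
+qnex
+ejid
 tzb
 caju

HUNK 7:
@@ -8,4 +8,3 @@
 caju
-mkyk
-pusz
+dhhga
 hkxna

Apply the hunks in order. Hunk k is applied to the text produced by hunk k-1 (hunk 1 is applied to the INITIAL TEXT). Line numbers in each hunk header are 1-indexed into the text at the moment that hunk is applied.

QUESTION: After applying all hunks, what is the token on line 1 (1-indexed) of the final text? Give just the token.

Hunk 1: at line 1 remove [rnnfm,yza,ufv] add [ykspg] -> 12 lines: dhr syz ykspg gjrd ebfh fdoo ylg pusz dptea ijoyd luc aaop
Hunk 2: at line 8 remove [dptea,ijoyd,luc] add [qnod] -> 10 lines: dhr syz ykspg gjrd ebfh fdoo ylg pusz qnod aaop
Hunk 3: at line 6 remove [ylg] add [vsmt] -> 10 lines: dhr syz ykspg gjrd ebfh fdoo vsmt pusz qnod aaop
Hunk 4: at line 3 remove [ebfh,fdoo,vsmt] add [tzb,caju,mkyk] -> 10 lines: dhr syz ykspg gjrd tzb caju mkyk pusz qnod aaop
Hunk 5: at line 8 remove [qnod] add [hkxna,xfdt] -> 11 lines: dhr syz ykspg gjrd tzb caju mkyk pusz hkxna xfdt aaop
Hunk 6: at line 2 remove [gjrd] add [pulwl,qnex,ejid] -> 13 lines: dhr syz ykspg pulwl qnex ejid tzb caju mkyk pusz hkxna xfdt aaop
Hunk 7: at line 8 remove [mkyk,pusz] add [dhhga] -> 12 lines: dhr syz ykspg pulwl qnex ejid tzb caju dhhga hkxna xfdt aaop
Final line 1: dhr

Answer: dhr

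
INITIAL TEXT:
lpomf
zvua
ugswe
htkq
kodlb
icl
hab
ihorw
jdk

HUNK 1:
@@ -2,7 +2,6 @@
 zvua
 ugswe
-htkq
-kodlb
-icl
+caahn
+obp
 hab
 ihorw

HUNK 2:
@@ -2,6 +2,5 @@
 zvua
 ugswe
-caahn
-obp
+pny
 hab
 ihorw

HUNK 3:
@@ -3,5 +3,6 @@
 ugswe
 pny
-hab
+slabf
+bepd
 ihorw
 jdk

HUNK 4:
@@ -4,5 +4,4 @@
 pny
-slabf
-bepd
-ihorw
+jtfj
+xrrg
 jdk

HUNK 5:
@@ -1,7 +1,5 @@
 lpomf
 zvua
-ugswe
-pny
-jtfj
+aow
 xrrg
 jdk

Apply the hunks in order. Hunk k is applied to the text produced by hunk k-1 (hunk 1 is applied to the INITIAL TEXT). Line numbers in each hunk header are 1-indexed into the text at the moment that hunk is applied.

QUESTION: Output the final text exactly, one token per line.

Answer: lpomf
zvua
aow
xrrg
jdk

Derivation:
Hunk 1: at line 2 remove [htkq,kodlb,icl] add [caahn,obp] -> 8 lines: lpomf zvua ugswe caahn obp hab ihorw jdk
Hunk 2: at line 2 remove [caahn,obp] add [pny] -> 7 lines: lpomf zvua ugswe pny hab ihorw jdk
Hunk 3: at line 3 remove [hab] add [slabf,bepd] -> 8 lines: lpomf zvua ugswe pny slabf bepd ihorw jdk
Hunk 4: at line 4 remove [slabf,bepd,ihorw] add [jtfj,xrrg] -> 7 lines: lpomf zvua ugswe pny jtfj xrrg jdk
Hunk 5: at line 1 remove [ugswe,pny,jtfj] add [aow] -> 5 lines: lpomf zvua aow xrrg jdk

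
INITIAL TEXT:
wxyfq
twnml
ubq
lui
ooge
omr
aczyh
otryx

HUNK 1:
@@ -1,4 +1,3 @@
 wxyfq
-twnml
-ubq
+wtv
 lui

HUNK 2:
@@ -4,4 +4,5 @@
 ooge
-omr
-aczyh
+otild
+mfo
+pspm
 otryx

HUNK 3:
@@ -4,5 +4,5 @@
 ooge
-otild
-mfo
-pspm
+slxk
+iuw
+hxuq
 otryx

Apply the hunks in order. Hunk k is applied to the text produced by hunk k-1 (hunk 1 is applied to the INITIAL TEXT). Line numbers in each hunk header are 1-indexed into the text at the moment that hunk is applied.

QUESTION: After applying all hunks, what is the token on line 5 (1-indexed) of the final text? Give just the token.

Answer: slxk

Derivation:
Hunk 1: at line 1 remove [twnml,ubq] add [wtv] -> 7 lines: wxyfq wtv lui ooge omr aczyh otryx
Hunk 2: at line 4 remove [omr,aczyh] add [otild,mfo,pspm] -> 8 lines: wxyfq wtv lui ooge otild mfo pspm otryx
Hunk 3: at line 4 remove [otild,mfo,pspm] add [slxk,iuw,hxuq] -> 8 lines: wxyfq wtv lui ooge slxk iuw hxuq otryx
Final line 5: slxk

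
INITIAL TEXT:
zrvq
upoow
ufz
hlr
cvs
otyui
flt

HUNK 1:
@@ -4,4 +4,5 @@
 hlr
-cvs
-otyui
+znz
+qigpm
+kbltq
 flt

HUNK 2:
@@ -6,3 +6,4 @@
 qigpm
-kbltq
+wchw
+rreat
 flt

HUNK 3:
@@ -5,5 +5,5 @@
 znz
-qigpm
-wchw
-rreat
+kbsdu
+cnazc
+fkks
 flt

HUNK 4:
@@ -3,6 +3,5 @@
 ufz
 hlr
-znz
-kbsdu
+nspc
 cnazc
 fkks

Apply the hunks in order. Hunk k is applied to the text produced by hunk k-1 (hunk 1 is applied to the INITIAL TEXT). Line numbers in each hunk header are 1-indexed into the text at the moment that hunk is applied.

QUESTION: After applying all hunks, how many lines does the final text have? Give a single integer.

Hunk 1: at line 4 remove [cvs,otyui] add [znz,qigpm,kbltq] -> 8 lines: zrvq upoow ufz hlr znz qigpm kbltq flt
Hunk 2: at line 6 remove [kbltq] add [wchw,rreat] -> 9 lines: zrvq upoow ufz hlr znz qigpm wchw rreat flt
Hunk 3: at line 5 remove [qigpm,wchw,rreat] add [kbsdu,cnazc,fkks] -> 9 lines: zrvq upoow ufz hlr znz kbsdu cnazc fkks flt
Hunk 4: at line 3 remove [znz,kbsdu] add [nspc] -> 8 lines: zrvq upoow ufz hlr nspc cnazc fkks flt
Final line count: 8

Answer: 8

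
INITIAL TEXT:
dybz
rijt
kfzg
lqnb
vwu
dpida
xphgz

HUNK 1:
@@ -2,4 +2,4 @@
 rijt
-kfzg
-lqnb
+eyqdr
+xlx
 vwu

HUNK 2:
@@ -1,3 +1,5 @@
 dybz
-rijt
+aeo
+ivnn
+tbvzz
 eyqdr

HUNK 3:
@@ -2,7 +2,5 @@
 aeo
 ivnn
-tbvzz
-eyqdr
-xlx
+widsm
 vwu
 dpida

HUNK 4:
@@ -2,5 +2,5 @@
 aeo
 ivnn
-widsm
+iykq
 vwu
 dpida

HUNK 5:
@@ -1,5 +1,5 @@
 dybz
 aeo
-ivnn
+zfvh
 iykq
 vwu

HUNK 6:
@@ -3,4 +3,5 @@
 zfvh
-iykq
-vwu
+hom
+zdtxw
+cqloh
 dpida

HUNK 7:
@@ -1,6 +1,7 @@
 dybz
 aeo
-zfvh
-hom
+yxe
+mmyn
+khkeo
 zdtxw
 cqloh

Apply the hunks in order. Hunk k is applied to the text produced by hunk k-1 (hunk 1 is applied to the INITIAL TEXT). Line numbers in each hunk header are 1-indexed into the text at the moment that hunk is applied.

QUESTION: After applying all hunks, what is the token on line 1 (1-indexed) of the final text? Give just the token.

Hunk 1: at line 2 remove [kfzg,lqnb] add [eyqdr,xlx] -> 7 lines: dybz rijt eyqdr xlx vwu dpida xphgz
Hunk 2: at line 1 remove [rijt] add [aeo,ivnn,tbvzz] -> 9 lines: dybz aeo ivnn tbvzz eyqdr xlx vwu dpida xphgz
Hunk 3: at line 2 remove [tbvzz,eyqdr,xlx] add [widsm] -> 7 lines: dybz aeo ivnn widsm vwu dpida xphgz
Hunk 4: at line 2 remove [widsm] add [iykq] -> 7 lines: dybz aeo ivnn iykq vwu dpida xphgz
Hunk 5: at line 1 remove [ivnn] add [zfvh] -> 7 lines: dybz aeo zfvh iykq vwu dpida xphgz
Hunk 6: at line 3 remove [iykq,vwu] add [hom,zdtxw,cqloh] -> 8 lines: dybz aeo zfvh hom zdtxw cqloh dpida xphgz
Hunk 7: at line 1 remove [zfvh,hom] add [yxe,mmyn,khkeo] -> 9 lines: dybz aeo yxe mmyn khkeo zdtxw cqloh dpida xphgz
Final line 1: dybz

Answer: dybz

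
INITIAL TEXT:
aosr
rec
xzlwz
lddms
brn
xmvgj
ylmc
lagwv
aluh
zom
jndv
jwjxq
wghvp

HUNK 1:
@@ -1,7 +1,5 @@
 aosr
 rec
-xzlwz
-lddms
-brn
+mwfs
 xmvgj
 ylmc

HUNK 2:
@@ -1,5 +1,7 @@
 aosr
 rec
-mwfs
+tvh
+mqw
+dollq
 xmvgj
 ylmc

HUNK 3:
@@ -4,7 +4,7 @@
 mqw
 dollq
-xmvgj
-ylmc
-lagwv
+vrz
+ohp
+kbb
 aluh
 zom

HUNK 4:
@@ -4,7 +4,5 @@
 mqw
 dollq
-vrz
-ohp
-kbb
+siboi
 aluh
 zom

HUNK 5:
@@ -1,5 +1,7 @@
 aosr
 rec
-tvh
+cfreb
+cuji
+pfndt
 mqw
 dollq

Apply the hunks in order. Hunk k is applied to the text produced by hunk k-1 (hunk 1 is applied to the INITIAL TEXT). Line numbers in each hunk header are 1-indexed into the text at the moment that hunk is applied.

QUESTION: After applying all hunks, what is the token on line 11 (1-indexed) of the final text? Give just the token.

Answer: jndv

Derivation:
Hunk 1: at line 1 remove [xzlwz,lddms,brn] add [mwfs] -> 11 lines: aosr rec mwfs xmvgj ylmc lagwv aluh zom jndv jwjxq wghvp
Hunk 2: at line 1 remove [mwfs] add [tvh,mqw,dollq] -> 13 lines: aosr rec tvh mqw dollq xmvgj ylmc lagwv aluh zom jndv jwjxq wghvp
Hunk 3: at line 4 remove [xmvgj,ylmc,lagwv] add [vrz,ohp,kbb] -> 13 lines: aosr rec tvh mqw dollq vrz ohp kbb aluh zom jndv jwjxq wghvp
Hunk 4: at line 4 remove [vrz,ohp,kbb] add [siboi] -> 11 lines: aosr rec tvh mqw dollq siboi aluh zom jndv jwjxq wghvp
Hunk 5: at line 1 remove [tvh] add [cfreb,cuji,pfndt] -> 13 lines: aosr rec cfreb cuji pfndt mqw dollq siboi aluh zom jndv jwjxq wghvp
Final line 11: jndv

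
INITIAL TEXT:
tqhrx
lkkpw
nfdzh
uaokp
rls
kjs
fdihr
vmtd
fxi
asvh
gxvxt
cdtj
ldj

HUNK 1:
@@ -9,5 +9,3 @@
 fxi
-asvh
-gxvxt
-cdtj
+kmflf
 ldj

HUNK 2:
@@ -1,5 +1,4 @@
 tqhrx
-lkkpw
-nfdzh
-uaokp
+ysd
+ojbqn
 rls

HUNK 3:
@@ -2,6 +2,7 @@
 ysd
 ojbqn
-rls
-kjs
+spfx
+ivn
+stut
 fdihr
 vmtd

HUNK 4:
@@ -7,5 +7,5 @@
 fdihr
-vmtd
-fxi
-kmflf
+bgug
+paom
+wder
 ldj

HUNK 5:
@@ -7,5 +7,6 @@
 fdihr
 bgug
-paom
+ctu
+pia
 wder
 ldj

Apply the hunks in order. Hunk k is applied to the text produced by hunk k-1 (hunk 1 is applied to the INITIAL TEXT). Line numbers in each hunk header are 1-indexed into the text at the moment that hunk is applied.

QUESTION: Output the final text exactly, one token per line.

Answer: tqhrx
ysd
ojbqn
spfx
ivn
stut
fdihr
bgug
ctu
pia
wder
ldj

Derivation:
Hunk 1: at line 9 remove [asvh,gxvxt,cdtj] add [kmflf] -> 11 lines: tqhrx lkkpw nfdzh uaokp rls kjs fdihr vmtd fxi kmflf ldj
Hunk 2: at line 1 remove [lkkpw,nfdzh,uaokp] add [ysd,ojbqn] -> 10 lines: tqhrx ysd ojbqn rls kjs fdihr vmtd fxi kmflf ldj
Hunk 3: at line 2 remove [rls,kjs] add [spfx,ivn,stut] -> 11 lines: tqhrx ysd ojbqn spfx ivn stut fdihr vmtd fxi kmflf ldj
Hunk 4: at line 7 remove [vmtd,fxi,kmflf] add [bgug,paom,wder] -> 11 lines: tqhrx ysd ojbqn spfx ivn stut fdihr bgug paom wder ldj
Hunk 5: at line 7 remove [paom] add [ctu,pia] -> 12 lines: tqhrx ysd ojbqn spfx ivn stut fdihr bgug ctu pia wder ldj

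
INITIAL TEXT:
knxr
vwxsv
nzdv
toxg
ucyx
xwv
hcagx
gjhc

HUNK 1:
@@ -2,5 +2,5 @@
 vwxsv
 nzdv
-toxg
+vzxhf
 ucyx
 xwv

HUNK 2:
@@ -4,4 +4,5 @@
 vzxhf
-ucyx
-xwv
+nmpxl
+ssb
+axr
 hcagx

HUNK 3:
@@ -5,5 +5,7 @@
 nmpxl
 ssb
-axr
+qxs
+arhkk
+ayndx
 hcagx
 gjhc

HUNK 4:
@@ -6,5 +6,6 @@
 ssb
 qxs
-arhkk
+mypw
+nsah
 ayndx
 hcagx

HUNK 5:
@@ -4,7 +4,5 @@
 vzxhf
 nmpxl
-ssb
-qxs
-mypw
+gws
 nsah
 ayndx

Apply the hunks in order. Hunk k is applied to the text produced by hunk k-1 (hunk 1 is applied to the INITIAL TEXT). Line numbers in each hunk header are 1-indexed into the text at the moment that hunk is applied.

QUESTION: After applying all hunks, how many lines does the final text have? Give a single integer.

Hunk 1: at line 2 remove [toxg] add [vzxhf] -> 8 lines: knxr vwxsv nzdv vzxhf ucyx xwv hcagx gjhc
Hunk 2: at line 4 remove [ucyx,xwv] add [nmpxl,ssb,axr] -> 9 lines: knxr vwxsv nzdv vzxhf nmpxl ssb axr hcagx gjhc
Hunk 3: at line 5 remove [axr] add [qxs,arhkk,ayndx] -> 11 lines: knxr vwxsv nzdv vzxhf nmpxl ssb qxs arhkk ayndx hcagx gjhc
Hunk 4: at line 6 remove [arhkk] add [mypw,nsah] -> 12 lines: knxr vwxsv nzdv vzxhf nmpxl ssb qxs mypw nsah ayndx hcagx gjhc
Hunk 5: at line 4 remove [ssb,qxs,mypw] add [gws] -> 10 lines: knxr vwxsv nzdv vzxhf nmpxl gws nsah ayndx hcagx gjhc
Final line count: 10

Answer: 10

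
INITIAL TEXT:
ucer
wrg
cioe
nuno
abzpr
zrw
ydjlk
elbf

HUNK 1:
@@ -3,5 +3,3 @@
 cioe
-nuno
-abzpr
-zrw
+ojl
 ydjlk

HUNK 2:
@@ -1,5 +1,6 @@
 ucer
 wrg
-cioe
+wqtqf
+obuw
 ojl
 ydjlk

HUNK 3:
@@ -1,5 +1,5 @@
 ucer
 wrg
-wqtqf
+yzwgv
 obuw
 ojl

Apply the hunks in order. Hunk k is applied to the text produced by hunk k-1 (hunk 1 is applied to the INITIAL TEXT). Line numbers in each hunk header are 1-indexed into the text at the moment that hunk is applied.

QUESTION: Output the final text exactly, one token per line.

Answer: ucer
wrg
yzwgv
obuw
ojl
ydjlk
elbf

Derivation:
Hunk 1: at line 3 remove [nuno,abzpr,zrw] add [ojl] -> 6 lines: ucer wrg cioe ojl ydjlk elbf
Hunk 2: at line 1 remove [cioe] add [wqtqf,obuw] -> 7 lines: ucer wrg wqtqf obuw ojl ydjlk elbf
Hunk 3: at line 1 remove [wqtqf] add [yzwgv] -> 7 lines: ucer wrg yzwgv obuw ojl ydjlk elbf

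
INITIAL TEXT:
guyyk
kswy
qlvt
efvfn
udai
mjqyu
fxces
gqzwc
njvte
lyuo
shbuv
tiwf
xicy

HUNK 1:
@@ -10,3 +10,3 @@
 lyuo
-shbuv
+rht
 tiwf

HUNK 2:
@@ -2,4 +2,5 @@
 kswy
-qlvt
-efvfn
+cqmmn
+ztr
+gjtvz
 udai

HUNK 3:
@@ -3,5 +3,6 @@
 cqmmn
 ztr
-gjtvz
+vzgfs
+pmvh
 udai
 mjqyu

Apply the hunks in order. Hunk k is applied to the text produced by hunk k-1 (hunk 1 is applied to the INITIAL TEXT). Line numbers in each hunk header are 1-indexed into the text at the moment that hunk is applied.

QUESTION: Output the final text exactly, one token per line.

Hunk 1: at line 10 remove [shbuv] add [rht] -> 13 lines: guyyk kswy qlvt efvfn udai mjqyu fxces gqzwc njvte lyuo rht tiwf xicy
Hunk 2: at line 2 remove [qlvt,efvfn] add [cqmmn,ztr,gjtvz] -> 14 lines: guyyk kswy cqmmn ztr gjtvz udai mjqyu fxces gqzwc njvte lyuo rht tiwf xicy
Hunk 3: at line 3 remove [gjtvz] add [vzgfs,pmvh] -> 15 lines: guyyk kswy cqmmn ztr vzgfs pmvh udai mjqyu fxces gqzwc njvte lyuo rht tiwf xicy

Answer: guyyk
kswy
cqmmn
ztr
vzgfs
pmvh
udai
mjqyu
fxces
gqzwc
njvte
lyuo
rht
tiwf
xicy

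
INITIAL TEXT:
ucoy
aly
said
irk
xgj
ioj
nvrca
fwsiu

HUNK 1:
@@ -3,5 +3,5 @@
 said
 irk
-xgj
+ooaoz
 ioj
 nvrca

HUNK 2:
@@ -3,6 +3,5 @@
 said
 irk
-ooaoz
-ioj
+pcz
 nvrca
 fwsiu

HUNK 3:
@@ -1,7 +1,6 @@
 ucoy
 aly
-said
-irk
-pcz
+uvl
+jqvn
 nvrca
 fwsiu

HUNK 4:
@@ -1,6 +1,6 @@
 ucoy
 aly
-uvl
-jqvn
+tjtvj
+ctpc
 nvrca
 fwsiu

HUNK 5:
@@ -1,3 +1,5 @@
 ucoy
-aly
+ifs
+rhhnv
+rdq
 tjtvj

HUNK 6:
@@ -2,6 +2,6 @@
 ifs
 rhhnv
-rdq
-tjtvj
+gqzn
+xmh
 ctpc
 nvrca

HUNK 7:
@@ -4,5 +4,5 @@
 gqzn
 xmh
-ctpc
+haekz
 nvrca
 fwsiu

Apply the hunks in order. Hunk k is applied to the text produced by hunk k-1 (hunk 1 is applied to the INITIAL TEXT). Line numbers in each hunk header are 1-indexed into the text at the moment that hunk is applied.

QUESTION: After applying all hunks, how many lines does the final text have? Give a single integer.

Answer: 8

Derivation:
Hunk 1: at line 3 remove [xgj] add [ooaoz] -> 8 lines: ucoy aly said irk ooaoz ioj nvrca fwsiu
Hunk 2: at line 3 remove [ooaoz,ioj] add [pcz] -> 7 lines: ucoy aly said irk pcz nvrca fwsiu
Hunk 3: at line 1 remove [said,irk,pcz] add [uvl,jqvn] -> 6 lines: ucoy aly uvl jqvn nvrca fwsiu
Hunk 4: at line 1 remove [uvl,jqvn] add [tjtvj,ctpc] -> 6 lines: ucoy aly tjtvj ctpc nvrca fwsiu
Hunk 5: at line 1 remove [aly] add [ifs,rhhnv,rdq] -> 8 lines: ucoy ifs rhhnv rdq tjtvj ctpc nvrca fwsiu
Hunk 6: at line 2 remove [rdq,tjtvj] add [gqzn,xmh] -> 8 lines: ucoy ifs rhhnv gqzn xmh ctpc nvrca fwsiu
Hunk 7: at line 4 remove [ctpc] add [haekz] -> 8 lines: ucoy ifs rhhnv gqzn xmh haekz nvrca fwsiu
Final line count: 8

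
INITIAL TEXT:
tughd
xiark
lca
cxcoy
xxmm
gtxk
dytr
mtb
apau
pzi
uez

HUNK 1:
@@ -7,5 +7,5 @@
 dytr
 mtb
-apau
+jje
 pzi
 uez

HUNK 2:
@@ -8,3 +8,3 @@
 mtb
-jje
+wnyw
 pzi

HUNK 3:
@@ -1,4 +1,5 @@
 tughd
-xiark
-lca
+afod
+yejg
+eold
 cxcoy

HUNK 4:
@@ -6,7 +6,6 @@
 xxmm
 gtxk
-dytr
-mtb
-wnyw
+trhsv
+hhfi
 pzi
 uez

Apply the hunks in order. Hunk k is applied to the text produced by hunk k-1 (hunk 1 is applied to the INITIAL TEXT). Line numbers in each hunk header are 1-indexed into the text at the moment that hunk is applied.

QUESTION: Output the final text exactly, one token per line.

Answer: tughd
afod
yejg
eold
cxcoy
xxmm
gtxk
trhsv
hhfi
pzi
uez

Derivation:
Hunk 1: at line 7 remove [apau] add [jje] -> 11 lines: tughd xiark lca cxcoy xxmm gtxk dytr mtb jje pzi uez
Hunk 2: at line 8 remove [jje] add [wnyw] -> 11 lines: tughd xiark lca cxcoy xxmm gtxk dytr mtb wnyw pzi uez
Hunk 3: at line 1 remove [xiark,lca] add [afod,yejg,eold] -> 12 lines: tughd afod yejg eold cxcoy xxmm gtxk dytr mtb wnyw pzi uez
Hunk 4: at line 6 remove [dytr,mtb,wnyw] add [trhsv,hhfi] -> 11 lines: tughd afod yejg eold cxcoy xxmm gtxk trhsv hhfi pzi uez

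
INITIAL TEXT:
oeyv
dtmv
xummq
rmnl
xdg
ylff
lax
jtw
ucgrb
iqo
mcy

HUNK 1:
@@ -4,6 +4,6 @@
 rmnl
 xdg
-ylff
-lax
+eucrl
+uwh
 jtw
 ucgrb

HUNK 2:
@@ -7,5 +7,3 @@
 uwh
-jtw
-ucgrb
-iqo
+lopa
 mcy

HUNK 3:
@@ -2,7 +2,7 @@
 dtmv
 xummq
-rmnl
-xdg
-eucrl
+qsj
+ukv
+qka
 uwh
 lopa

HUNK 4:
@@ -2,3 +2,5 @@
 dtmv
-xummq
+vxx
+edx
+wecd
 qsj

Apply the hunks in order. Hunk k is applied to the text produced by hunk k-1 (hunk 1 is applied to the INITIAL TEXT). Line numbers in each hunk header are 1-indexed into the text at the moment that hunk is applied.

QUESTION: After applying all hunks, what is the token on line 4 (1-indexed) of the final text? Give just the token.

Answer: edx

Derivation:
Hunk 1: at line 4 remove [ylff,lax] add [eucrl,uwh] -> 11 lines: oeyv dtmv xummq rmnl xdg eucrl uwh jtw ucgrb iqo mcy
Hunk 2: at line 7 remove [jtw,ucgrb,iqo] add [lopa] -> 9 lines: oeyv dtmv xummq rmnl xdg eucrl uwh lopa mcy
Hunk 3: at line 2 remove [rmnl,xdg,eucrl] add [qsj,ukv,qka] -> 9 lines: oeyv dtmv xummq qsj ukv qka uwh lopa mcy
Hunk 4: at line 2 remove [xummq] add [vxx,edx,wecd] -> 11 lines: oeyv dtmv vxx edx wecd qsj ukv qka uwh lopa mcy
Final line 4: edx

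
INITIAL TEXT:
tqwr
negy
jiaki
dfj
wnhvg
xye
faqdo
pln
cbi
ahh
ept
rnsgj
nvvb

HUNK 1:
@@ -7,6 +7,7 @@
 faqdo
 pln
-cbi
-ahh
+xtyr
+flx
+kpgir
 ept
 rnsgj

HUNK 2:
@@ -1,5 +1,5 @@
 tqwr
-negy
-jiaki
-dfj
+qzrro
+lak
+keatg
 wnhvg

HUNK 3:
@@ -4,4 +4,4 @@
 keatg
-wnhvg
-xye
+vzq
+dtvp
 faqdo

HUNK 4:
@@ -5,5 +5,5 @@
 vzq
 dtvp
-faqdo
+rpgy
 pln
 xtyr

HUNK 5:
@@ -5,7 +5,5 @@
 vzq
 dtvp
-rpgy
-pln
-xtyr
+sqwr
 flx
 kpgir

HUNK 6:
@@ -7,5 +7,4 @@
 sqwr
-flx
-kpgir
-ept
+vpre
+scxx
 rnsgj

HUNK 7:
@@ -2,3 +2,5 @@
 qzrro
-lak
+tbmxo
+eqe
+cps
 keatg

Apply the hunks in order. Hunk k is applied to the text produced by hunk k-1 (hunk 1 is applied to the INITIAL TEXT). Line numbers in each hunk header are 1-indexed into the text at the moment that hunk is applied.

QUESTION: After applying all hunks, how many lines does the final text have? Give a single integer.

Answer: 13

Derivation:
Hunk 1: at line 7 remove [cbi,ahh] add [xtyr,flx,kpgir] -> 14 lines: tqwr negy jiaki dfj wnhvg xye faqdo pln xtyr flx kpgir ept rnsgj nvvb
Hunk 2: at line 1 remove [negy,jiaki,dfj] add [qzrro,lak,keatg] -> 14 lines: tqwr qzrro lak keatg wnhvg xye faqdo pln xtyr flx kpgir ept rnsgj nvvb
Hunk 3: at line 4 remove [wnhvg,xye] add [vzq,dtvp] -> 14 lines: tqwr qzrro lak keatg vzq dtvp faqdo pln xtyr flx kpgir ept rnsgj nvvb
Hunk 4: at line 5 remove [faqdo] add [rpgy] -> 14 lines: tqwr qzrro lak keatg vzq dtvp rpgy pln xtyr flx kpgir ept rnsgj nvvb
Hunk 5: at line 5 remove [rpgy,pln,xtyr] add [sqwr] -> 12 lines: tqwr qzrro lak keatg vzq dtvp sqwr flx kpgir ept rnsgj nvvb
Hunk 6: at line 7 remove [flx,kpgir,ept] add [vpre,scxx] -> 11 lines: tqwr qzrro lak keatg vzq dtvp sqwr vpre scxx rnsgj nvvb
Hunk 7: at line 2 remove [lak] add [tbmxo,eqe,cps] -> 13 lines: tqwr qzrro tbmxo eqe cps keatg vzq dtvp sqwr vpre scxx rnsgj nvvb
Final line count: 13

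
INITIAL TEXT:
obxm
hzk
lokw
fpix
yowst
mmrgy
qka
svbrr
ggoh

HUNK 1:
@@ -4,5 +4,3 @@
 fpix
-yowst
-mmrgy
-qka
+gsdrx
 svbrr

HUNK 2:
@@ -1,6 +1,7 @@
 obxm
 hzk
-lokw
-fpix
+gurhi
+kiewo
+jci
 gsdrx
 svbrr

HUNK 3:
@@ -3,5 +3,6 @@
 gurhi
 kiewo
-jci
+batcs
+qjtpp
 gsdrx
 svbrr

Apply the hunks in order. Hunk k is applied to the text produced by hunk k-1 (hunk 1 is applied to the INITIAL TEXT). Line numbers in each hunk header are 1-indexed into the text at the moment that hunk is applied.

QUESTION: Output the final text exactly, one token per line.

Hunk 1: at line 4 remove [yowst,mmrgy,qka] add [gsdrx] -> 7 lines: obxm hzk lokw fpix gsdrx svbrr ggoh
Hunk 2: at line 1 remove [lokw,fpix] add [gurhi,kiewo,jci] -> 8 lines: obxm hzk gurhi kiewo jci gsdrx svbrr ggoh
Hunk 3: at line 3 remove [jci] add [batcs,qjtpp] -> 9 lines: obxm hzk gurhi kiewo batcs qjtpp gsdrx svbrr ggoh

Answer: obxm
hzk
gurhi
kiewo
batcs
qjtpp
gsdrx
svbrr
ggoh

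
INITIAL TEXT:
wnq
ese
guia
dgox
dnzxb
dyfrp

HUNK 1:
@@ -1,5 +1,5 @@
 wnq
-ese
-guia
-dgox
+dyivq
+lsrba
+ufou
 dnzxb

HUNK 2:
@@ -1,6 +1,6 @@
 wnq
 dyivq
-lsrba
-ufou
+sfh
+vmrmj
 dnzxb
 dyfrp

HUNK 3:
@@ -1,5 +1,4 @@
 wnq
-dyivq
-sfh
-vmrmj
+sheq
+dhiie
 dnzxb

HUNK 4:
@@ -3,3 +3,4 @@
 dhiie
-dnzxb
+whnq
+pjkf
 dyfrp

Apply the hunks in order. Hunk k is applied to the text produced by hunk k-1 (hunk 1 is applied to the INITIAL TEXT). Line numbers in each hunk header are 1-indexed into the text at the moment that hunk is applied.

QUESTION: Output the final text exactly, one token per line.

Answer: wnq
sheq
dhiie
whnq
pjkf
dyfrp

Derivation:
Hunk 1: at line 1 remove [ese,guia,dgox] add [dyivq,lsrba,ufou] -> 6 lines: wnq dyivq lsrba ufou dnzxb dyfrp
Hunk 2: at line 1 remove [lsrba,ufou] add [sfh,vmrmj] -> 6 lines: wnq dyivq sfh vmrmj dnzxb dyfrp
Hunk 3: at line 1 remove [dyivq,sfh,vmrmj] add [sheq,dhiie] -> 5 lines: wnq sheq dhiie dnzxb dyfrp
Hunk 4: at line 3 remove [dnzxb] add [whnq,pjkf] -> 6 lines: wnq sheq dhiie whnq pjkf dyfrp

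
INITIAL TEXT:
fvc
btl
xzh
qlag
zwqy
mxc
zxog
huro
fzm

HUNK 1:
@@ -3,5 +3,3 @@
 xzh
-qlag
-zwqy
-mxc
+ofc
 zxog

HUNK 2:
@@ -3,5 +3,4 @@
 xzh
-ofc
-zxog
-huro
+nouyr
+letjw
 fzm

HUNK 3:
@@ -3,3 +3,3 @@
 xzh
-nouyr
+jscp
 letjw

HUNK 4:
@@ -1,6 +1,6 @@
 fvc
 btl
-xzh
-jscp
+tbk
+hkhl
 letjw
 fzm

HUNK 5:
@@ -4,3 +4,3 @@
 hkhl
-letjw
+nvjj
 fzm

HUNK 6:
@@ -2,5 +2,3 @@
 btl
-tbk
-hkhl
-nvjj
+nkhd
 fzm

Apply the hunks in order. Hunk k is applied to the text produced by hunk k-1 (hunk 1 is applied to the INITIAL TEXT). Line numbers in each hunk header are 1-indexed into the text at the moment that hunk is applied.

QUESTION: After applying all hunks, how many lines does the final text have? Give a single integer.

Answer: 4

Derivation:
Hunk 1: at line 3 remove [qlag,zwqy,mxc] add [ofc] -> 7 lines: fvc btl xzh ofc zxog huro fzm
Hunk 2: at line 3 remove [ofc,zxog,huro] add [nouyr,letjw] -> 6 lines: fvc btl xzh nouyr letjw fzm
Hunk 3: at line 3 remove [nouyr] add [jscp] -> 6 lines: fvc btl xzh jscp letjw fzm
Hunk 4: at line 1 remove [xzh,jscp] add [tbk,hkhl] -> 6 lines: fvc btl tbk hkhl letjw fzm
Hunk 5: at line 4 remove [letjw] add [nvjj] -> 6 lines: fvc btl tbk hkhl nvjj fzm
Hunk 6: at line 2 remove [tbk,hkhl,nvjj] add [nkhd] -> 4 lines: fvc btl nkhd fzm
Final line count: 4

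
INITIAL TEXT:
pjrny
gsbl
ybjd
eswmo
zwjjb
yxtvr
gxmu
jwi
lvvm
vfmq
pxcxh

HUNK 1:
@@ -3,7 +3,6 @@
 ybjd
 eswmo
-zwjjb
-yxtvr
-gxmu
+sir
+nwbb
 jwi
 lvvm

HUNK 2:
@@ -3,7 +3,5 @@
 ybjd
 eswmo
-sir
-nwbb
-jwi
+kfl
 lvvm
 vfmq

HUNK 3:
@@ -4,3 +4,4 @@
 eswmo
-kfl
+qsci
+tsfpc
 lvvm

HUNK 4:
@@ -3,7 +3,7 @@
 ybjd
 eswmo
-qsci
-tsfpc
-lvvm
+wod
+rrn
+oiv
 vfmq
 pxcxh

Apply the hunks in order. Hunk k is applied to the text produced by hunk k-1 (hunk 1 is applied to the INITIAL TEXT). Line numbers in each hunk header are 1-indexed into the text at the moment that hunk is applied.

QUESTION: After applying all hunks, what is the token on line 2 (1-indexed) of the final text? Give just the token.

Hunk 1: at line 3 remove [zwjjb,yxtvr,gxmu] add [sir,nwbb] -> 10 lines: pjrny gsbl ybjd eswmo sir nwbb jwi lvvm vfmq pxcxh
Hunk 2: at line 3 remove [sir,nwbb,jwi] add [kfl] -> 8 lines: pjrny gsbl ybjd eswmo kfl lvvm vfmq pxcxh
Hunk 3: at line 4 remove [kfl] add [qsci,tsfpc] -> 9 lines: pjrny gsbl ybjd eswmo qsci tsfpc lvvm vfmq pxcxh
Hunk 4: at line 3 remove [qsci,tsfpc,lvvm] add [wod,rrn,oiv] -> 9 lines: pjrny gsbl ybjd eswmo wod rrn oiv vfmq pxcxh
Final line 2: gsbl

Answer: gsbl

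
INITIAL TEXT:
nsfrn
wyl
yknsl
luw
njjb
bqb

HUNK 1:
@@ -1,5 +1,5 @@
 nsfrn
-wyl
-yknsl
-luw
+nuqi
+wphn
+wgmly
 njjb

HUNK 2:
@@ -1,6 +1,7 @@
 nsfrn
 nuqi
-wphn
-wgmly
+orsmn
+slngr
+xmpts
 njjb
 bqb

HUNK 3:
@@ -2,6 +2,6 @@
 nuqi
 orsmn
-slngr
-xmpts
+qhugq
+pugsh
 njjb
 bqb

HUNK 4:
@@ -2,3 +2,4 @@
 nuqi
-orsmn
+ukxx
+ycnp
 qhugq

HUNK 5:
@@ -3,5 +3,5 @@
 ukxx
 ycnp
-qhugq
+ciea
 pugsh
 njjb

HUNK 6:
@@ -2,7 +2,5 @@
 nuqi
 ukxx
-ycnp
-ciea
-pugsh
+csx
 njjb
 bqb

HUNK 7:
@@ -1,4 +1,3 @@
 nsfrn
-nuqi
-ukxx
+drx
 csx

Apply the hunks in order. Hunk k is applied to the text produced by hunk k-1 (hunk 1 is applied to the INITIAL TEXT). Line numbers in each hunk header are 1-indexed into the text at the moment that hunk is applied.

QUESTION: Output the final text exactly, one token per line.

Hunk 1: at line 1 remove [wyl,yknsl,luw] add [nuqi,wphn,wgmly] -> 6 lines: nsfrn nuqi wphn wgmly njjb bqb
Hunk 2: at line 1 remove [wphn,wgmly] add [orsmn,slngr,xmpts] -> 7 lines: nsfrn nuqi orsmn slngr xmpts njjb bqb
Hunk 3: at line 2 remove [slngr,xmpts] add [qhugq,pugsh] -> 7 lines: nsfrn nuqi orsmn qhugq pugsh njjb bqb
Hunk 4: at line 2 remove [orsmn] add [ukxx,ycnp] -> 8 lines: nsfrn nuqi ukxx ycnp qhugq pugsh njjb bqb
Hunk 5: at line 3 remove [qhugq] add [ciea] -> 8 lines: nsfrn nuqi ukxx ycnp ciea pugsh njjb bqb
Hunk 6: at line 2 remove [ycnp,ciea,pugsh] add [csx] -> 6 lines: nsfrn nuqi ukxx csx njjb bqb
Hunk 7: at line 1 remove [nuqi,ukxx] add [drx] -> 5 lines: nsfrn drx csx njjb bqb

Answer: nsfrn
drx
csx
njjb
bqb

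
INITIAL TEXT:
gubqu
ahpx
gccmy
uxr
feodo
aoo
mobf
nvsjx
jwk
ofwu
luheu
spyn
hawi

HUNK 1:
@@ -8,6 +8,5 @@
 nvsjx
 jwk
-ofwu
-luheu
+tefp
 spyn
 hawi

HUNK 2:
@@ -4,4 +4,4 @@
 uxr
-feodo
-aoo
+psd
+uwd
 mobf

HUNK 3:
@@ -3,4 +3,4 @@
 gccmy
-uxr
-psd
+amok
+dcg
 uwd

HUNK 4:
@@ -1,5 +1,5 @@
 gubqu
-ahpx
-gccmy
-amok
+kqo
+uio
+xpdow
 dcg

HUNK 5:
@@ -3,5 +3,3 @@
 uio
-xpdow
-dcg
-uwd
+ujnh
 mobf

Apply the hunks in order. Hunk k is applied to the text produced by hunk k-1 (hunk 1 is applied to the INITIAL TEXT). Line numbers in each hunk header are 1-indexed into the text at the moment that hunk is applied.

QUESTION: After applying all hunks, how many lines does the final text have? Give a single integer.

Answer: 10

Derivation:
Hunk 1: at line 8 remove [ofwu,luheu] add [tefp] -> 12 lines: gubqu ahpx gccmy uxr feodo aoo mobf nvsjx jwk tefp spyn hawi
Hunk 2: at line 4 remove [feodo,aoo] add [psd,uwd] -> 12 lines: gubqu ahpx gccmy uxr psd uwd mobf nvsjx jwk tefp spyn hawi
Hunk 3: at line 3 remove [uxr,psd] add [amok,dcg] -> 12 lines: gubqu ahpx gccmy amok dcg uwd mobf nvsjx jwk tefp spyn hawi
Hunk 4: at line 1 remove [ahpx,gccmy,amok] add [kqo,uio,xpdow] -> 12 lines: gubqu kqo uio xpdow dcg uwd mobf nvsjx jwk tefp spyn hawi
Hunk 5: at line 3 remove [xpdow,dcg,uwd] add [ujnh] -> 10 lines: gubqu kqo uio ujnh mobf nvsjx jwk tefp spyn hawi
Final line count: 10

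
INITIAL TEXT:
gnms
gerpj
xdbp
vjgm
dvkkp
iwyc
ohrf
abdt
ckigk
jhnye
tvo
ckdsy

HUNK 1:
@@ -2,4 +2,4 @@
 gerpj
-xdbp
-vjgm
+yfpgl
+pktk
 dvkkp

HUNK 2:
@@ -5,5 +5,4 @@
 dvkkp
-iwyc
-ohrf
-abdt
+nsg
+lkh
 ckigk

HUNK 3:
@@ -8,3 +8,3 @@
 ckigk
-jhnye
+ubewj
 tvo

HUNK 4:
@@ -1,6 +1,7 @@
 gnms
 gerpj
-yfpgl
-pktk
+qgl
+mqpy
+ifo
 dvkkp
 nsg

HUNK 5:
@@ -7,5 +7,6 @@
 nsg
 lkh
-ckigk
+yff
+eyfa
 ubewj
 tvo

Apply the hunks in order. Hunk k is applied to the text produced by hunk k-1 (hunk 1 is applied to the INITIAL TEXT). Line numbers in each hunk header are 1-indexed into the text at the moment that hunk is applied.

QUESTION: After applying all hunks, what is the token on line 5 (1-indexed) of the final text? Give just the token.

Answer: ifo

Derivation:
Hunk 1: at line 2 remove [xdbp,vjgm] add [yfpgl,pktk] -> 12 lines: gnms gerpj yfpgl pktk dvkkp iwyc ohrf abdt ckigk jhnye tvo ckdsy
Hunk 2: at line 5 remove [iwyc,ohrf,abdt] add [nsg,lkh] -> 11 lines: gnms gerpj yfpgl pktk dvkkp nsg lkh ckigk jhnye tvo ckdsy
Hunk 3: at line 8 remove [jhnye] add [ubewj] -> 11 lines: gnms gerpj yfpgl pktk dvkkp nsg lkh ckigk ubewj tvo ckdsy
Hunk 4: at line 1 remove [yfpgl,pktk] add [qgl,mqpy,ifo] -> 12 lines: gnms gerpj qgl mqpy ifo dvkkp nsg lkh ckigk ubewj tvo ckdsy
Hunk 5: at line 7 remove [ckigk] add [yff,eyfa] -> 13 lines: gnms gerpj qgl mqpy ifo dvkkp nsg lkh yff eyfa ubewj tvo ckdsy
Final line 5: ifo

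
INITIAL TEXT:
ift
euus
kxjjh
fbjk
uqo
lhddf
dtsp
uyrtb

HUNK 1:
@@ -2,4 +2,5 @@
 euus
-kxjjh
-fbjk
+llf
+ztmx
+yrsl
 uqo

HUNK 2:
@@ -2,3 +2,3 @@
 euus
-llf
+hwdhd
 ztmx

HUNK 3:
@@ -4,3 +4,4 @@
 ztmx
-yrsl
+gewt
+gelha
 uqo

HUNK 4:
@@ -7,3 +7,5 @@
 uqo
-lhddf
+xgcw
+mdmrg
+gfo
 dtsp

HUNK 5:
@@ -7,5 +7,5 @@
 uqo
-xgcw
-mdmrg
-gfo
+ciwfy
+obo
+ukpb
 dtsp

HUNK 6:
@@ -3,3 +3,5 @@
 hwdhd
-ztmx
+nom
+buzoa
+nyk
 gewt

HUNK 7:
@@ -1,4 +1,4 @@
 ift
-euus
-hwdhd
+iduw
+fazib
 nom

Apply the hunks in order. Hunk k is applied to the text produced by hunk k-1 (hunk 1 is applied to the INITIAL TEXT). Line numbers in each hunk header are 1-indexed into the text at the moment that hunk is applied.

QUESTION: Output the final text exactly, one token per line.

Answer: ift
iduw
fazib
nom
buzoa
nyk
gewt
gelha
uqo
ciwfy
obo
ukpb
dtsp
uyrtb

Derivation:
Hunk 1: at line 2 remove [kxjjh,fbjk] add [llf,ztmx,yrsl] -> 9 lines: ift euus llf ztmx yrsl uqo lhddf dtsp uyrtb
Hunk 2: at line 2 remove [llf] add [hwdhd] -> 9 lines: ift euus hwdhd ztmx yrsl uqo lhddf dtsp uyrtb
Hunk 3: at line 4 remove [yrsl] add [gewt,gelha] -> 10 lines: ift euus hwdhd ztmx gewt gelha uqo lhddf dtsp uyrtb
Hunk 4: at line 7 remove [lhddf] add [xgcw,mdmrg,gfo] -> 12 lines: ift euus hwdhd ztmx gewt gelha uqo xgcw mdmrg gfo dtsp uyrtb
Hunk 5: at line 7 remove [xgcw,mdmrg,gfo] add [ciwfy,obo,ukpb] -> 12 lines: ift euus hwdhd ztmx gewt gelha uqo ciwfy obo ukpb dtsp uyrtb
Hunk 6: at line 3 remove [ztmx] add [nom,buzoa,nyk] -> 14 lines: ift euus hwdhd nom buzoa nyk gewt gelha uqo ciwfy obo ukpb dtsp uyrtb
Hunk 7: at line 1 remove [euus,hwdhd] add [iduw,fazib] -> 14 lines: ift iduw fazib nom buzoa nyk gewt gelha uqo ciwfy obo ukpb dtsp uyrtb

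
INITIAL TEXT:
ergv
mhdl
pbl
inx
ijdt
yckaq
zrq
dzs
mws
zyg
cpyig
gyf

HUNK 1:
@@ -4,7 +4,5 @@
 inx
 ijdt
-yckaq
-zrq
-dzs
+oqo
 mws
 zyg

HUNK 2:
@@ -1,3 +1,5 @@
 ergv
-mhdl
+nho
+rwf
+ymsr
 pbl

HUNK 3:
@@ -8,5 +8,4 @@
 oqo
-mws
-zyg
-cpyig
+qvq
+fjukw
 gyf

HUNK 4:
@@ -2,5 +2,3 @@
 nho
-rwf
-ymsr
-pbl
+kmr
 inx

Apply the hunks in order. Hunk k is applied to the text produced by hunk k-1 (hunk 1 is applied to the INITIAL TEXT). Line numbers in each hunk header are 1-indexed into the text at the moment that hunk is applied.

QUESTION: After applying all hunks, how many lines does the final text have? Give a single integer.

Hunk 1: at line 4 remove [yckaq,zrq,dzs] add [oqo] -> 10 lines: ergv mhdl pbl inx ijdt oqo mws zyg cpyig gyf
Hunk 2: at line 1 remove [mhdl] add [nho,rwf,ymsr] -> 12 lines: ergv nho rwf ymsr pbl inx ijdt oqo mws zyg cpyig gyf
Hunk 3: at line 8 remove [mws,zyg,cpyig] add [qvq,fjukw] -> 11 lines: ergv nho rwf ymsr pbl inx ijdt oqo qvq fjukw gyf
Hunk 4: at line 2 remove [rwf,ymsr,pbl] add [kmr] -> 9 lines: ergv nho kmr inx ijdt oqo qvq fjukw gyf
Final line count: 9

Answer: 9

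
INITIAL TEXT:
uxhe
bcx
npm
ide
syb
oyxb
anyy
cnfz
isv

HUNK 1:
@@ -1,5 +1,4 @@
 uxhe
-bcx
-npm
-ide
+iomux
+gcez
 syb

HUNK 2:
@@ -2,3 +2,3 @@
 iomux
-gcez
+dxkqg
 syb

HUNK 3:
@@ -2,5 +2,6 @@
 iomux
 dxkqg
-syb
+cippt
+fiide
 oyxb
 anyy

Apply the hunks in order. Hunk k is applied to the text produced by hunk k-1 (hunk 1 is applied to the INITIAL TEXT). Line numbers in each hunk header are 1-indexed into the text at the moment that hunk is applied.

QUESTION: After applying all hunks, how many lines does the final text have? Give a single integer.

Hunk 1: at line 1 remove [bcx,npm,ide] add [iomux,gcez] -> 8 lines: uxhe iomux gcez syb oyxb anyy cnfz isv
Hunk 2: at line 2 remove [gcez] add [dxkqg] -> 8 lines: uxhe iomux dxkqg syb oyxb anyy cnfz isv
Hunk 3: at line 2 remove [syb] add [cippt,fiide] -> 9 lines: uxhe iomux dxkqg cippt fiide oyxb anyy cnfz isv
Final line count: 9

Answer: 9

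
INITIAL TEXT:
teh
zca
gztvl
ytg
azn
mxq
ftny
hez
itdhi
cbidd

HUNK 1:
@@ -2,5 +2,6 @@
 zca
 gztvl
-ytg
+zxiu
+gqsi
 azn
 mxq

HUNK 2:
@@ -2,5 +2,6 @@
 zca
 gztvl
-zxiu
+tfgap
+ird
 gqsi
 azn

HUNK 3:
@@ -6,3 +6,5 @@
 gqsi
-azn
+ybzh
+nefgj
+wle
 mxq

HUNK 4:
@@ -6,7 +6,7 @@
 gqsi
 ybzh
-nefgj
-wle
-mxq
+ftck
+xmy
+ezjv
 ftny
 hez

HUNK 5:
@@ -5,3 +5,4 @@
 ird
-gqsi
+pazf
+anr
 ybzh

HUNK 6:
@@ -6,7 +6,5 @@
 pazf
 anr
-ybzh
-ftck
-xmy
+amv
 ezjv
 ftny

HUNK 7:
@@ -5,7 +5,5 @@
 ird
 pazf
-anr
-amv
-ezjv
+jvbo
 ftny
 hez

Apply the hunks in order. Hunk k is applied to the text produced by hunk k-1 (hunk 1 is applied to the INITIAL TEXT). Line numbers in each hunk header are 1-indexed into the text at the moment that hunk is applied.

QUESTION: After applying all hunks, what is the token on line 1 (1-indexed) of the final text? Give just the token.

Answer: teh

Derivation:
Hunk 1: at line 2 remove [ytg] add [zxiu,gqsi] -> 11 lines: teh zca gztvl zxiu gqsi azn mxq ftny hez itdhi cbidd
Hunk 2: at line 2 remove [zxiu] add [tfgap,ird] -> 12 lines: teh zca gztvl tfgap ird gqsi azn mxq ftny hez itdhi cbidd
Hunk 3: at line 6 remove [azn] add [ybzh,nefgj,wle] -> 14 lines: teh zca gztvl tfgap ird gqsi ybzh nefgj wle mxq ftny hez itdhi cbidd
Hunk 4: at line 6 remove [nefgj,wle,mxq] add [ftck,xmy,ezjv] -> 14 lines: teh zca gztvl tfgap ird gqsi ybzh ftck xmy ezjv ftny hez itdhi cbidd
Hunk 5: at line 5 remove [gqsi] add [pazf,anr] -> 15 lines: teh zca gztvl tfgap ird pazf anr ybzh ftck xmy ezjv ftny hez itdhi cbidd
Hunk 6: at line 6 remove [ybzh,ftck,xmy] add [amv] -> 13 lines: teh zca gztvl tfgap ird pazf anr amv ezjv ftny hez itdhi cbidd
Hunk 7: at line 5 remove [anr,amv,ezjv] add [jvbo] -> 11 lines: teh zca gztvl tfgap ird pazf jvbo ftny hez itdhi cbidd
Final line 1: teh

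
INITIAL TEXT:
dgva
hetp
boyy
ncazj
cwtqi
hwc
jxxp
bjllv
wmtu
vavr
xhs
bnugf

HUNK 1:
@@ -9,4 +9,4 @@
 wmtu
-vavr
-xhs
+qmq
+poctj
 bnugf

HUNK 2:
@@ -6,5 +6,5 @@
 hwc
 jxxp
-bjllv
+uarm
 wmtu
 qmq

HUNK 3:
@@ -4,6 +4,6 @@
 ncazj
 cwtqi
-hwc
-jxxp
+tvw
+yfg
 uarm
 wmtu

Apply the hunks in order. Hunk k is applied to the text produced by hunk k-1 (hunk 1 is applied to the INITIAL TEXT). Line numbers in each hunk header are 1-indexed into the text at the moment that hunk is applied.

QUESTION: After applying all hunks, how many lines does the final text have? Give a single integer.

Hunk 1: at line 9 remove [vavr,xhs] add [qmq,poctj] -> 12 lines: dgva hetp boyy ncazj cwtqi hwc jxxp bjllv wmtu qmq poctj bnugf
Hunk 2: at line 6 remove [bjllv] add [uarm] -> 12 lines: dgva hetp boyy ncazj cwtqi hwc jxxp uarm wmtu qmq poctj bnugf
Hunk 3: at line 4 remove [hwc,jxxp] add [tvw,yfg] -> 12 lines: dgva hetp boyy ncazj cwtqi tvw yfg uarm wmtu qmq poctj bnugf
Final line count: 12

Answer: 12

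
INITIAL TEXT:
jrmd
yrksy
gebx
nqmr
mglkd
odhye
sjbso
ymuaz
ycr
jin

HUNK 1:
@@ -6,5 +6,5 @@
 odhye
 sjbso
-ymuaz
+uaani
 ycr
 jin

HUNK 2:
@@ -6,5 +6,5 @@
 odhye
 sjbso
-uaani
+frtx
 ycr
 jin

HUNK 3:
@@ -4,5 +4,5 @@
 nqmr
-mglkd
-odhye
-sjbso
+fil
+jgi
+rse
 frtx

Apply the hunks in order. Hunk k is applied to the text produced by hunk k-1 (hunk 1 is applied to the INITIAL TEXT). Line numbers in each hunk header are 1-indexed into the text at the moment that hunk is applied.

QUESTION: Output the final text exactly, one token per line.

Hunk 1: at line 6 remove [ymuaz] add [uaani] -> 10 lines: jrmd yrksy gebx nqmr mglkd odhye sjbso uaani ycr jin
Hunk 2: at line 6 remove [uaani] add [frtx] -> 10 lines: jrmd yrksy gebx nqmr mglkd odhye sjbso frtx ycr jin
Hunk 3: at line 4 remove [mglkd,odhye,sjbso] add [fil,jgi,rse] -> 10 lines: jrmd yrksy gebx nqmr fil jgi rse frtx ycr jin

Answer: jrmd
yrksy
gebx
nqmr
fil
jgi
rse
frtx
ycr
jin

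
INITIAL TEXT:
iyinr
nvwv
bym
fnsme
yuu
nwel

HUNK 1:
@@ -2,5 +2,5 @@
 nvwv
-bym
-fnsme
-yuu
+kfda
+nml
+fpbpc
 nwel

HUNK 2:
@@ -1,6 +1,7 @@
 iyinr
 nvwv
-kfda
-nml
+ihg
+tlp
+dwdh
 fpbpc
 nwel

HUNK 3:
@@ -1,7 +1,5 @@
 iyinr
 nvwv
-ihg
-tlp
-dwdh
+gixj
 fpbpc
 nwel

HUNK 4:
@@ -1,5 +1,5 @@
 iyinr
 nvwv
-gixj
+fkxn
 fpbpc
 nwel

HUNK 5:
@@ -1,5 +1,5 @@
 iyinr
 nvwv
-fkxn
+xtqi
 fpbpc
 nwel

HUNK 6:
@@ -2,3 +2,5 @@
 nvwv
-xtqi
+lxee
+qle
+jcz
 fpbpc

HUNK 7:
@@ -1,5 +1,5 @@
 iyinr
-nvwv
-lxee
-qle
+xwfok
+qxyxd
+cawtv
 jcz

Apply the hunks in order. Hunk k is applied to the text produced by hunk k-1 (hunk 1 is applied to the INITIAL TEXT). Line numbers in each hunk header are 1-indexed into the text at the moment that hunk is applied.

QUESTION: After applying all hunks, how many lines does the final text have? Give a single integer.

Answer: 7

Derivation:
Hunk 1: at line 2 remove [bym,fnsme,yuu] add [kfda,nml,fpbpc] -> 6 lines: iyinr nvwv kfda nml fpbpc nwel
Hunk 2: at line 1 remove [kfda,nml] add [ihg,tlp,dwdh] -> 7 lines: iyinr nvwv ihg tlp dwdh fpbpc nwel
Hunk 3: at line 1 remove [ihg,tlp,dwdh] add [gixj] -> 5 lines: iyinr nvwv gixj fpbpc nwel
Hunk 4: at line 1 remove [gixj] add [fkxn] -> 5 lines: iyinr nvwv fkxn fpbpc nwel
Hunk 5: at line 1 remove [fkxn] add [xtqi] -> 5 lines: iyinr nvwv xtqi fpbpc nwel
Hunk 6: at line 2 remove [xtqi] add [lxee,qle,jcz] -> 7 lines: iyinr nvwv lxee qle jcz fpbpc nwel
Hunk 7: at line 1 remove [nvwv,lxee,qle] add [xwfok,qxyxd,cawtv] -> 7 lines: iyinr xwfok qxyxd cawtv jcz fpbpc nwel
Final line count: 7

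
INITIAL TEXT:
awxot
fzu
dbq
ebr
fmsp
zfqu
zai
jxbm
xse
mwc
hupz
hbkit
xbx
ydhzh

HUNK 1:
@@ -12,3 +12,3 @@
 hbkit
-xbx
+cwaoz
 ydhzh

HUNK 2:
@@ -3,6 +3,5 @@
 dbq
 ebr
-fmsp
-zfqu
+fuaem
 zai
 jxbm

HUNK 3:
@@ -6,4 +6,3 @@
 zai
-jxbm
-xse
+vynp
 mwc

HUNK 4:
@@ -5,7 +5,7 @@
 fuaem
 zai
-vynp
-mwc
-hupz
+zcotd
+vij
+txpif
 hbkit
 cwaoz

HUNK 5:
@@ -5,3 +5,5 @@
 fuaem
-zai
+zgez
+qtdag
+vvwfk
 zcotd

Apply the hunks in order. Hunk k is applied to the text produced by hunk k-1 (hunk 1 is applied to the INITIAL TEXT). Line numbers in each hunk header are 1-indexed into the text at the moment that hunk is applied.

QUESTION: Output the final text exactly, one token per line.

Hunk 1: at line 12 remove [xbx] add [cwaoz] -> 14 lines: awxot fzu dbq ebr fmsp zfqu zai jxbm xse mwc hupz hbkit cwaoz ydhzh
Hunk 2: at line 3 remove [fmsp,zfqu] add [fuaem] -> 13 lines: awxot fzu dbq ebr fuaem zai jxbm xse mwc hupz hbkit cwaoz ydhzh
Hunk 3: at line 6 remove [jxbm,xse] add [vynp] -> 12 lines: awxot fzu dbq ebr fuaem zai vynp mwc hupz hbkit cwaoz ydhzh
Hunk 4: at line 5 remove [vynp,mwc,hupz] add [zcotd,vij,txpif] -> 12 lines: awxot fzu dbq ebr fuaem zai zcotd vij txpif hbkit cwaoz ydhzh
Hunk 5: at line 5 remove [zai] add [zgez,qtdag,vvwfk] -> 14 lines: awxot fzu dbq ebr fuaem zgez qtdag vvwfk zcotd vij txpif hbkit cwaoz ydhzh

Answer: awxot
fzu
dbq
ebr
fuaem
zgez
qtdag
vvwfk
zcotd
vij
txpif
hbkit
cwaoz
ydhzh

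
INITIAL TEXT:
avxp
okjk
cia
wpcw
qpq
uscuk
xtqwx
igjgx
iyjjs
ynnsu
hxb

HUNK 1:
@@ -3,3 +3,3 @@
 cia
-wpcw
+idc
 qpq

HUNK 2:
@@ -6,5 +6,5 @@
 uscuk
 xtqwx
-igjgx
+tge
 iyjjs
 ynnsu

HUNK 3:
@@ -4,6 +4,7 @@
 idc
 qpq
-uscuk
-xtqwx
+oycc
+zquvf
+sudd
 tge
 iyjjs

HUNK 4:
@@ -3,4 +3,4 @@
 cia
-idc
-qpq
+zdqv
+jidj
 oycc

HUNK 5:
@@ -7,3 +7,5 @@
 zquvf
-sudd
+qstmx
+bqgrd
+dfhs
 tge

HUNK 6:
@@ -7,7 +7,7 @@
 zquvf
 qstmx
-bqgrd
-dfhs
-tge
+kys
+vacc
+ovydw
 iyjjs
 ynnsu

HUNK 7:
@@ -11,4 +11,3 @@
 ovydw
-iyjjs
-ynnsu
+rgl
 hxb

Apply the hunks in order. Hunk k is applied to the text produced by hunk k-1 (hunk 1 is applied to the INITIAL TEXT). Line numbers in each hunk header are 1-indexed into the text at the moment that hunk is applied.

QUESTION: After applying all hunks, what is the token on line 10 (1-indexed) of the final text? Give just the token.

Hunk 1: at line 3 remove [wpcw] add [idc] -> 11 lines: avxp okjk cia idc qpq uscuk xtqwx igjgx iyjjs ynnsu hxb
Hunk 2: at line 6 remove [igjgx] add [tge] -> 11 lines: avxp okjk cia idc qpq uscuk xtqwx tge iyjjs ynnsu hxb
Hunk 3: at line 4 remove [uscuk,xtqwx] add [oycc,zquvf,sudd] -> 12 lines: avxp okjk cia idc qpq oycc zquvf sudd tge iyjjs ynnsu hxb
Hunk 4: at line 3 remove [idc,qpq] add [zdqv,jidj] -> 12 lines: avxp okjk cia zdqv jidj oycc zquvf sudd tge iyjjs ynnsu hxb
Hunk 5: at line 7 remove [sudd] add [qstmx,bqgrd,dfhs] -> 14 lines: avxp okjk cia zdqv jidj oycc zquvf qstmx bqgrd dfhs tge iyjjs ynnsu hxb
Hunk 6: at line 7 remove [bqgrd,dfhs,tge] add [kys,vacc,ovydw] -> 14 lines: avxp okjk cia zdqv jidj oycc zquvf qstmx kys vacc ovydw iyjjs ynnsu hxb
Hunk 7: at line 11 remove [iyjjs,ynnsu] add [rgl] -> 13 lines: avxp okjk cia zdqv jidj oycc zquvf qstmx kys vacc ovydw rgl hxb
Final line 10: vacc

Answer: vacc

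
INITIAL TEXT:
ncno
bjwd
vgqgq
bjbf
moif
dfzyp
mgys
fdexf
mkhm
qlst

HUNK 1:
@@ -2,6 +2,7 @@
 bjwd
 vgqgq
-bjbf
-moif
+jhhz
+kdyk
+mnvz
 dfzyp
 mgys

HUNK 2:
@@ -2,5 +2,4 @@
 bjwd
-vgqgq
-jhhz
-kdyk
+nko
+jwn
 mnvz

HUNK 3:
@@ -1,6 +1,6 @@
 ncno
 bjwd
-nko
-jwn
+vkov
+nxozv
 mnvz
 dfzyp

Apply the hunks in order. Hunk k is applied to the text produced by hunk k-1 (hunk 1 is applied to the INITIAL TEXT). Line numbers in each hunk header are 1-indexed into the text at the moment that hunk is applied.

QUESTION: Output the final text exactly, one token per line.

Answer: ncno
bjwd
vkov
nxozv
mnvz
dfzyp
mgys
fdexf
mkhm
qlst

Derivation:
Hunk 1: at line 2 remove [bjbf,moif] add [jhhz,kdyk,mnvz] -> 11 lines: ncno bjwd vgqgq jhhz kdyk mnvz dfzyp mgys fdexf mkhm qlst
Hunk 2: at line 2 remove [vgqgq,jhhz,kdyk] add [nko,jwn] -> 10 lines: ncno bjwd nko jwn mnvz dfzyp mgys fdexf mkhm qlst
Hunk 3: at line 1 remove [nko,jwn] add [vkov,nxozv] -> 10 lines: ncno bjwd vkov nxozv mnvz dfzyp mgys fdexf mkhm qlst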